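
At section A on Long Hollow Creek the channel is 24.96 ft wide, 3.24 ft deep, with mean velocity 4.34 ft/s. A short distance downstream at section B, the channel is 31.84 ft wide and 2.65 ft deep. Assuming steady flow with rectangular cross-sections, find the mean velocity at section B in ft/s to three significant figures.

4.16 ft/s

Q = A₁V₁ = (24.96×3.24) × 4.34 = 351.0 ft³/s
A₂ = 31.84 × 2.65 = 84.38 ft²
V₂ = Q/A₂ = 351.0/84.38 = 4.160 ft/s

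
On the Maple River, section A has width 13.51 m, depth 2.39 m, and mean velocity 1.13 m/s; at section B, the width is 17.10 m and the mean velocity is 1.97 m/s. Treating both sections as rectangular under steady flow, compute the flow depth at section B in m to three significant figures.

1.08 m

Q = A₁V₁ = (13.51×2.39) × 1.13 = 36.49 m³/s
d₂ = Q/(b₂ V₂) = 36.49/(17.10×1.97) = 1.083 m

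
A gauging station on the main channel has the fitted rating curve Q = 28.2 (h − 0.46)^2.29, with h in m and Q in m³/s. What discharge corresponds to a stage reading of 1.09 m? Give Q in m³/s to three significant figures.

9.79 m³/s

Q = 28.2 × (1.09 − 0.46)^2.29 = 28.2 × 0.63^2.29 = 9.789 m³/s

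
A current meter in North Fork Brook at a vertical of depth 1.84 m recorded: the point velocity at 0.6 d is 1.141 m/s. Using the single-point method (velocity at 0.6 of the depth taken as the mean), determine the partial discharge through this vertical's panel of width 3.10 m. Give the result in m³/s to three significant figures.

v̄ = v₀.₆ = 1.141 m/s
q = v̄ × d × w = 1.141 × 1.84 × 3.10 = 6.508 m³/s

6.51 m³/s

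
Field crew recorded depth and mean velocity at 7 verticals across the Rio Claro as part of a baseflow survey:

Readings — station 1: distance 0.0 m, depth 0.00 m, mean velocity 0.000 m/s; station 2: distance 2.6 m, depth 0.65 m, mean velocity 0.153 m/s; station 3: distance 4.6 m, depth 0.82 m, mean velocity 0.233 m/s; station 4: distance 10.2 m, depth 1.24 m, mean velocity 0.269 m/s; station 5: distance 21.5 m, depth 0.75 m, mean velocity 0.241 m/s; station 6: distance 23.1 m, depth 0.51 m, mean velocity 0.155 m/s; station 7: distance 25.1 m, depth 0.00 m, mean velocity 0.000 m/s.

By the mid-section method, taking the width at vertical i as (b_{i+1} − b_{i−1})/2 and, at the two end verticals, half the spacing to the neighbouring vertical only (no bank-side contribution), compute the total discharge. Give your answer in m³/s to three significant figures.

w_2 = (4.6 − 0.0)/2 = 2.3 m; q_2 = 0.153 × 0.65 × 2.3 = 0.2287 m³/s
w_3 = (10.2 − 2.6)/2 = 3.8 m; q_3 = 0.233 × 0.82 × 3.8 = 0.7260 m³/s
w_4 = (21.5 − 4.6)/2 = 8.45 m; q_4 = 0.269 × 1.24 × 8.45 = 2.819 m³/s
w_5 = (23.1 − 10.2)/2 = 6.45 m; q_5 = 0.241 × 0.75 × 6.45 = 1.166 m³/s
w_6 = (25.1 − 21.5)/2 = 1.8 m; q_6 = 0.155 × 0.51 × 1.8 = 0.1423 m³/s
Stations 1, 7 contribute zero (depth or velocity is 0).
Q = Σ qᵢ = 5.081 m³/s

5.08 m³/s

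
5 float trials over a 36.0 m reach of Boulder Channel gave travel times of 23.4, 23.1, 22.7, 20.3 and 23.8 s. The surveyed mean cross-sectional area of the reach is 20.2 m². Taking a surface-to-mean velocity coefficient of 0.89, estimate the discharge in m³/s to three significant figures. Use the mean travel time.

28.6 m³/s

t̄ = (23.4 + 23.1 + 22.7 + 20.3 + 23.8) / 5 = 22.66 s
v_surface = L / t̄ = 36.0 / 22.66 = 1.589 m/s
v_mean = 0.89 × 1.589 = 1.414 m/s
Q = A × v_mean = 20.2 × 1.414 = 28.56 m³/s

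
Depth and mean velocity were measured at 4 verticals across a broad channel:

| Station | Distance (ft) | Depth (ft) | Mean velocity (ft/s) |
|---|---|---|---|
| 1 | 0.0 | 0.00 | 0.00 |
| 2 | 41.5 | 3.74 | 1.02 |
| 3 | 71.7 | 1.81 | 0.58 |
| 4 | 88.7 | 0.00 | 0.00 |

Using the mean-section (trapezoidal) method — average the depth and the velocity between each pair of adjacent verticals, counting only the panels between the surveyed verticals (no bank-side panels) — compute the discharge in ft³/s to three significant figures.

111 ft³/s

Panel 1-2: Δb = 41.5 ft, d̄ = (0.00+3.74)/2 = 1.87, v̄ = (0.00+1.02)/2 = 0.51 → q = 41.5×1.87×0.51 = 39.58 ft³/s
Panel 2-3: Δb = 30.2 ft, d̄ = (3.74+1.81)/2 = 2.775, v̄ = (1.02+0.58)/2 = 0.8 → q = 30.2×2.775×0.8 = 67.04 ft³/s
Panel 3-4: Δb = 17 ft, d̄ = (1.81+0.00)/2 = 0.905, v̄ = (0.58+0.00)/2 = 0.29 → q = 17×0.905×0.29 = 4.462 ft³/s
Q = Σ q = 111.1 ft³/s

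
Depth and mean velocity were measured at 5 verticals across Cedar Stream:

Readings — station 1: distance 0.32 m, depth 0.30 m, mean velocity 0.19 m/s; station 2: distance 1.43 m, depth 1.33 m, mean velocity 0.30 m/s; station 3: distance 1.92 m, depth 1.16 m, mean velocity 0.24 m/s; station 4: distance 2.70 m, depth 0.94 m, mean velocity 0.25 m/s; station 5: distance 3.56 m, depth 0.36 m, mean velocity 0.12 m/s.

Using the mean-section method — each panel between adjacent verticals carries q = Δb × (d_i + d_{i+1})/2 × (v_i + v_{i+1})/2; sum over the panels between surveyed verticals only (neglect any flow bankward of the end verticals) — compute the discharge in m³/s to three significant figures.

Panel 1-2: Δb = 1.11 m, d̄ = (0.30+1.33)/2 = 0.815, v̄ = (0.19+0.30)/2 = 0.245 → q = 1.11×0.815×0.245 = 0.2216 m³/s
Panel 2-3: Δb = 0.49 m, d̄ = (1.33+1.16)/2 = 1.245, v̄ = (0.30+0.24)/2 = 0.27 → q = 0.49×1.245×0.27 = 0.1647 m³/s
Panel 3-4: Δb = 0.78 m, d̄ = (1.16+0.94)/2 = 1.05, v̄ = (0.24+0.25)/2 = 0.245 → q = 0.78×1.05×0.245 = 0.2007 m³/s
Panel 4-5: Δb = 0.86 m, d̄ = (0.94+0.36)/2 = 0.65, v̄ = (0.25+0.12)/2 = 0.185 → q = 0.86×0.65×0.185 = 0.1034 m³/s
Q = Σ q = 0.6904 m³/s

0.690 m³/s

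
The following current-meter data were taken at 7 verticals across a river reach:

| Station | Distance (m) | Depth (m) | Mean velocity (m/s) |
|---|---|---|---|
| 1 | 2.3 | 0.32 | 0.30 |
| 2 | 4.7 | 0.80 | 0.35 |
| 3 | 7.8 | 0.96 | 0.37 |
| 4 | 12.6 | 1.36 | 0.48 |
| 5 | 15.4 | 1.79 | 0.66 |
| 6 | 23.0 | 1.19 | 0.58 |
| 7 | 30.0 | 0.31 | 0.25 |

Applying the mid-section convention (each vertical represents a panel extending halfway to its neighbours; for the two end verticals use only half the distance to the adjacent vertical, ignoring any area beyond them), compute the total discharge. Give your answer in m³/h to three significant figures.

w_1 = (4.7 − 2.3)/2 = 1.2 m; q_1 = 0.30 × 0.32 × 1.2 = 0.1152 m³/s
w_2 = (7.8 − 2.3)/2 = 2.75 m; q_2 = 0.35 × 0.80 × 2.75 = 0.7700 m³/s
w_3 = (12.6 − 4.7)/2 = 3.95 m; q_3 = 0.37 × 0.96 × 3.95 = 1.403 m³/s
w_4 = (15.4 − 7.8)/2 = 3.8 m; q_4 = 0.48 × 1.36 × 3.8 = 2.481 m³/s
w_5 = (23.0 − 12.6)/2 = 5.2 m; q_5 = 0.66 × 1.79 × 5.2 = 6.143 m³/s
w_6 = (30.0 − 15.4)/2 = 7.3 m; q_6 = 0.58 × 1.19 × 7.3 = 5.038 m³/s
w_7 = (30.0 − 23.0)/2 = 3.5 m; q_7 = 0.25 × 0.31 × 3.5 = 0.2713 m³/s
Q = Σ qᵢ = 16.22 m³/s
= 16.22 × 3600 = 58400 m³/h

58400 m³/h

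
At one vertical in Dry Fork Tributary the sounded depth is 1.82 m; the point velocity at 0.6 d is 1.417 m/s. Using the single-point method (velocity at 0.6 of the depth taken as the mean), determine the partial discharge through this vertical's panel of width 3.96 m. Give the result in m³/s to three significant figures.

v̄ = v₀.₆ = 1.417 m/s
q = v̄ × d × w = 1.417 × 1.82 × 3.96 = 10.21 m³/s

10.2 m³/s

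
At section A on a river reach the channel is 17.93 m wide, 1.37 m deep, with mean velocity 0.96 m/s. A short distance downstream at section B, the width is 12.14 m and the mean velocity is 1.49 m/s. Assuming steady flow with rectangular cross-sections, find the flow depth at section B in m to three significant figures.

Q = A₁V₁ = (17.93×1.37) × 0.96 = 23.58 m³/s
d₂ = Q/(b₂ V₂) = 23.58/(12.14×1.49) = 1.304 m

1.30 m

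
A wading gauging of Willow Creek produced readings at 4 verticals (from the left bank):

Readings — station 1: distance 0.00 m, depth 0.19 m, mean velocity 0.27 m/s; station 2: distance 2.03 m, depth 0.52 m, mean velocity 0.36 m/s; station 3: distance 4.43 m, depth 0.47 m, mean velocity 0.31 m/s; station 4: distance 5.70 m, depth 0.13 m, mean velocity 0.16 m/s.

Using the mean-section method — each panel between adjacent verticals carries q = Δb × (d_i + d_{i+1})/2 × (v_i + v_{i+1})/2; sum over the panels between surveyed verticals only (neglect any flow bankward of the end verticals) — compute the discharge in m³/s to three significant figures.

Panel 1-2: Δb = 2.03 m, d̄ = (0.19+0.52)/2 = 0.355, v̄ = (0.27+0.36)/2 = 0.315 → q = 2.03×0.355×0.315 = 0.2270 m³/s
Panel 2-3: Δb = 2.4 m, d̄ = (0.52+0.47)/2 = 0.495, v̄ = (0.36+0.31)/2 = 0.335 → q = 2.4×0.495×0.335 = 0.3980 m³/s
Panel 3-4: Δb = 1.27 m, d̄ = (0.47+0.13)/2 = 0.3, v̄ = (0.31+0.16)/2 = 0.235 → q = 1.27×0.3×0.235 = 0.08954 m³/s
Q = Σ q = 0.7145 m³/s

0.715 m³/s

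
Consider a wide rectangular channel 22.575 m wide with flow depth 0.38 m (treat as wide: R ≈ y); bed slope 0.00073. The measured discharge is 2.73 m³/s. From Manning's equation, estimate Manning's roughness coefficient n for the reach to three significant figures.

A = b·y = 22.575 × 0.38 = 8.579 m²
Wide channel: R ≈ y = 0.38 m
n = (1/Q)·A·R^(2/3)·S^(1/2) = (1/2.73) × 8.579 × 0.5246 × 0.02702 = 0.04454

0.0445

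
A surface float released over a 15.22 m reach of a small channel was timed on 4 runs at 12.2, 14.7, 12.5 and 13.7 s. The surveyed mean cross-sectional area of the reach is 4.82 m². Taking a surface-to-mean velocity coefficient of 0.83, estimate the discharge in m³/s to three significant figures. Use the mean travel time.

4.59 m³/s

t̄ = (12.2 + 14.7 + 12.5 + 13.7) / 4 = 13.275 s
v_surface = L / t̄ = 15.22 / 13.275 = 1.147 m/s
v_mean = 0.83 × 1.147 = 0.9516 m/s
Q = A × v_mean = 4.82 × 0.9516 = 4.587 m³/s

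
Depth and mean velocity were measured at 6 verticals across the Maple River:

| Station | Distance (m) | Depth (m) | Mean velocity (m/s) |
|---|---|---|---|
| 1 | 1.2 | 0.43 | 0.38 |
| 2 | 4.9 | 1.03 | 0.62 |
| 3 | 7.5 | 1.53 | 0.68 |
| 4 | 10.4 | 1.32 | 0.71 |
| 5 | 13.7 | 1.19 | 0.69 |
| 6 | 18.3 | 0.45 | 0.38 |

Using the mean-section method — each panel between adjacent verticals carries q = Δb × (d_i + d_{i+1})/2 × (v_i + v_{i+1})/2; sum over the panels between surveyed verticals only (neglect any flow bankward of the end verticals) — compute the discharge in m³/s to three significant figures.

11.3 m³/s

Panel 1-2: Δb = 3.7 m, d̄ = (0.43+1.03)/2 = 0.73, v̄ = (0.38+0.62)/2 = 0.5 → q = 3.7×0.73×0.5 = 1.351 m³/s
Panel 2-3: Δb = 2.6 m, d̄ = (1.03+1.53)/2 = 1.28, v̄ = (0.62+0.68)/2 = 0.65 → q = 2.6×1.28×0.65 = 2.163 m³/s
Panel 3-4: Δb = 2.9 m, d̄ = (1.53+1.32)/2 = 1.425, v̄ = (0.68+0.71)/2 = 0.695 → q = 2.9×1.425×0.695 = 2.872 m³/s
Panel 4-5: Δb = 3.3 m, d̄ = (1.32+1.19)/2 = 1.255, v̄ = (0.71+0.69)/2 = 0.7 → q = 3.3×1.255×0.7 = 2.899 m³/s
Panel 5-6: Δb = 4.6 m, d̄ = (1.19+0.45)/2 = 0.82, v̄ = (0.69+0.38)/2 = 0.535 → q = 4.6×0.82×0.535 = 2.018 m³/s
Q = Σ q = 11.30 m³/s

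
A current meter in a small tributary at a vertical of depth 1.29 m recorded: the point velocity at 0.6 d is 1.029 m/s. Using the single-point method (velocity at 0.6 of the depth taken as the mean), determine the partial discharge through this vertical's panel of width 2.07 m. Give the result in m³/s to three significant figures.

v̄ = v₀.₆ = 1.029 m/s
q = v̄ × d × w = 1.029 × 1.29 × 2.07 = 2.748 m³/s

2.75 m³/s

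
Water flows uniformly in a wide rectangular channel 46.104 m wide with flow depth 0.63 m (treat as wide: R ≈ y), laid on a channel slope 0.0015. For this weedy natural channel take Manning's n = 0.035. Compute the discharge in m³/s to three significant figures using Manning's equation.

A = b·y = 46.104 × 0.63 = 29.05 m²
Wide channel: R ≈ y = 0.63 m
Q = (1/n)·A·R^(2/3)·S^(1/2) = (1/0.035) × 29.05 × 0.6300^(2/3) × 0.0015^(1/2) = 23.62 m³/s

23.6 m³/s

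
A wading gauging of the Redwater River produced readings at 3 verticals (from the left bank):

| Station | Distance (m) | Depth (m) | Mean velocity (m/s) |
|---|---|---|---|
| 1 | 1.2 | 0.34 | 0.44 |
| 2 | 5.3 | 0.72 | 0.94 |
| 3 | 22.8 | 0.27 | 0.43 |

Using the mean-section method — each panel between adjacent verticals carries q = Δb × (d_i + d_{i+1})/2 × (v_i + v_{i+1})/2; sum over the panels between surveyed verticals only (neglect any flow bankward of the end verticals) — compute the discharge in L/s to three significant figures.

Panel 1-2: Δb = 4.1 m, d̄ = (0.34+0.72)/2 = 0.53, v̄ = (0.44+0.94)/2 = 0.69 → q = 4.1×0.53×0.69 = 1.499 m³/s
Panel 2-3: Δb = 17.5 m, d̄ = (0.72+0.27)/2 = 0.495, v̄ = (0.94+0.43)/2 = 0.685 → q = 17.5×0.495×0.685 = 5.934 m³/s
Q = Σ q = 7.433 m³/s
= 7.433 × 1000 = 7433 L/s

7430 L/s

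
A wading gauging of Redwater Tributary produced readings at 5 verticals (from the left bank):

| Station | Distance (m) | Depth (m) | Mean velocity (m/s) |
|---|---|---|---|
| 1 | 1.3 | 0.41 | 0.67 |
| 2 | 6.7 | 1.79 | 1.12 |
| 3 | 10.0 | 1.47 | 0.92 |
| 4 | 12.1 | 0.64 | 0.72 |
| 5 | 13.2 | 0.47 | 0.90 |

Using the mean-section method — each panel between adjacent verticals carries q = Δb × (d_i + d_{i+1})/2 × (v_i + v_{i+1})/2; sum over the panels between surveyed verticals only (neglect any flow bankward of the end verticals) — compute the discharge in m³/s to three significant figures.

Panel 1-2: Δb = 5.4 m, d̄ = (0.41+1.79)/2 = 1.1, v̄ = (0.67+1.12)/2 = 0.895 → q = 5.4×1.1×0.895 = 5.316 m³/s
Panel 2-3: Δb = 3.3 m, d̄ = (1.79+1.47)/2 = 1.63, v̄ = (1.12+0.92)/2 = 1.02 → q = 3.3×1.63×1.02 = 5.487 m³/s
Panel 3-4: Δb = 2.1 m, d̄ = (1.47+0.64)/2 = 1.055, v̄ = (0.92+0.72)/2 = 0.82 → q = 2.1×1.055×0.82 = 1.817 m³/s
Panel 4-5: Δb = 1.1 m, d̄ = (0.64+0.47)/2 = 0.555, v̄ = (0.72+0.90)/2 = 0.81 → q = 1.1×0.555×0.81 = 0.4945 m³/s
Q = Σ q = 13.11 m³/s

13.1 m³/s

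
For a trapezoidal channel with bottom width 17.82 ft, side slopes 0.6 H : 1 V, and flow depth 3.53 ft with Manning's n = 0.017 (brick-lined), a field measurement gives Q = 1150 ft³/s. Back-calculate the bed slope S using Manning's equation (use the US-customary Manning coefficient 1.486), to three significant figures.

A = (b + z·y)·y = (17.82 + 0.6×3.53)×3.53 = 70.38 ft²
P = b + 2y√(1+z²) = 17.82 + 2×3.53×√(1+0.6²) = 26.05 ft
R = A/P = 70.38/26.05 = 2.701 ft
S = (Q·n / (1.486·A·R^(2/3)))² = (1150×0.017 / (1.486×70.38×1.940))² = 0.009287

0.00929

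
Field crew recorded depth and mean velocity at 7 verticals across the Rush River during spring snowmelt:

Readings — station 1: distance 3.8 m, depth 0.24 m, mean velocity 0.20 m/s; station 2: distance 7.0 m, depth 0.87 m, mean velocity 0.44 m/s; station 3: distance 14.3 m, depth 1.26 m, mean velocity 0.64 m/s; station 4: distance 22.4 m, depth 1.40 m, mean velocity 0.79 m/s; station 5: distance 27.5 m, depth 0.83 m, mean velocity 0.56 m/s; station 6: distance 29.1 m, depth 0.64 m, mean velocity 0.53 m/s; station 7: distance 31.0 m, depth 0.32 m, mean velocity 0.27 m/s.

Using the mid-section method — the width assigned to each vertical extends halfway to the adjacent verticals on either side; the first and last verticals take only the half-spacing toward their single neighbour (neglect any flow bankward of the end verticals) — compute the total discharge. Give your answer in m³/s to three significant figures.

17.8 m³/s

w_1 = (7.0 − 3.8)/2 = 1.6 m; q_1 = 0.20 × 0.24 × 1.6 = 0.07680 m³/s
w_2 = (14.3 − 3.8)/2 = 5.25 m; q_2 = 0.44 × 0.87 × 5.25 = 2.010 m³/s
w_3 = (22.4 − 7.0)/2 = 7.7 m; q_3 = 0.64 × 1.26 × 7.7 = 6.209 m³/s
w_4 = (27.5 − 14.3)/2 = 6.6 m; q_4 = 0.79 × 1.40 × 6.6 = 7.300 m³/s
w_5 = (29.1 − 22.4)/2 = 3.35 m; q_5 = 0.56 × 0.83 × 3.35 = 1.557 m³/s
w_6 = (31.0 − 27.5)/2 = 1.75 m; q_6 = 0.53 × 0.64 × 1.75 = 0.5936 m³/s
w_7 = (31.0 − 29.1)/2 = 0.95 m; q_7 = 0.27 × 0.32 × 0.95 = 0.08208 m³/s
Q = Σ qᵢ = 17.83 m³/s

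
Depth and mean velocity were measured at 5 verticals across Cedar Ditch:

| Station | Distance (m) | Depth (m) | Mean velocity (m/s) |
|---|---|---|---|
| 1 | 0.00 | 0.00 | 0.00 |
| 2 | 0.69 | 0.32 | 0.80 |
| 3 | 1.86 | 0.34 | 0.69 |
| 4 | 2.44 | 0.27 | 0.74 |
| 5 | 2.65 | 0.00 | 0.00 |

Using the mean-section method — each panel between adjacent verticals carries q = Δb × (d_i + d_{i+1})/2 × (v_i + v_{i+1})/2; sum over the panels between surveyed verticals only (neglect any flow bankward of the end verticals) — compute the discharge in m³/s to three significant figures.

0.469 m³/s

Panel 1-2: Δb = 0.69 m, d̄ = (0.00+0.32)/2 = 0.16, v̄ = (0.00+0.80)/2 = 0.4 → q = 0.69×0.16×0.4 = 0.04416 m³/s
Panel 2-3: Δb = 1.17 m, d̄ = (0.32+0.34)/2 = 0.33, v̄ = (0.80+0.69)/2 = 0.745 → q = 1.17×0.33×0.745 = 0.2876 m³/s
Panel 3-4: Δb = 0.58 m, d̄ = (0.34+0.27)/2 = 0.305, v̄ = (0.69+0.74)/2 = 0.715 → q = 0.58×0.305×0.715 = 0.1265 m³/s
Panel 4-5: Δb = 0.21 m, d̄ = (0.27+0.00)/2 = 0.135, v̄ = (0.74+0.00)/2 = 0.37 → q = 0.21×0.135×0.37 = 0.01049 m³/s
Q = Σ q = 0.4688 m³/s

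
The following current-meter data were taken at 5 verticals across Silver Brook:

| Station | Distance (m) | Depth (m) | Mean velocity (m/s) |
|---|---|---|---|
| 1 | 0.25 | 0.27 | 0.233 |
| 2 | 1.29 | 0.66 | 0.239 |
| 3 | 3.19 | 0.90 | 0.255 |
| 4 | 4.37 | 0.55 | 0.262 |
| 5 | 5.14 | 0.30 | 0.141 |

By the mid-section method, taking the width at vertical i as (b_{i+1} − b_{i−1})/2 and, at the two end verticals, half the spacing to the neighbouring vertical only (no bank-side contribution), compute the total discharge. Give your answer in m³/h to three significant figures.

2790 m³/h

w_1 = (1.29 − 0.25)/2 = 0.52 m; q_1 = 0.233 × 0.27 × 0.52 = 0.03271 m³/s
w_2 = (3.19 − 0.25)/2 = 1.47 m; q_2 = 0.239 × 0.66 × 1.47 = 0.2319 m³/s
w_3 = (4.37 − 1.29)/2 = 1.54 m; q_3 = 0.255 × 0.90 × 1.54 = 0.3534 m³/s
w_4 = (5.14 − 3.19)/2 = 0.975 m; q_4 = 0.262 × 0.55 × 0.975 = 0.1405 m³/s
w_5 = (5.14 − 4.37)/2 = 0.385 m; q_5 = 0.141 × 0.30 × 0.385 = 0.01629 m³/s
Q = Σ qᵢ = 0.7748 m³/s
= 0.7748 × 3600 = 2789 m³/h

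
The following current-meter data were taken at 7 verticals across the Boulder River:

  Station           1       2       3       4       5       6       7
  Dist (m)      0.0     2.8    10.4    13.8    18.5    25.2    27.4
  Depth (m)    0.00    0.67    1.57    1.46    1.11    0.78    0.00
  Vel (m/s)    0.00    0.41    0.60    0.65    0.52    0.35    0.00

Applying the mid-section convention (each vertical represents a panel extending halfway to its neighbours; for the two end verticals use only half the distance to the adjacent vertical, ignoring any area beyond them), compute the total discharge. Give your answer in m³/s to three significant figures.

15.0 m³/s

w_2 = (10.4 − 0.0)/2 = 5.2 m; q_2 = 0.41 × 0.67 × 5.2 = 1.428 m³/s
w_3 = (13.8 − 2.8)/2 = 5.5 m; q_3 = 0.60 × 1.57 × 5.5 = 5.181 m³/s
w_4 = (18.5 − 10.4)/2 = 4.05 m; q_4 = 0.65 × 1.46 × 4.05 = 3.843 m³/s
w_5 = (25.2 − 13.8)/2 = 5.7 m; q_5 = 0.52 × 1.11 × 5.7 = 3.290 m³/s
w_6 = (27.4 − 18.5)/2 = 4.45 m; q_6 = 0.35 × 0.78 × 4.45 = 1.215 m³/s
Stations 1, 7 contribute zero (depth or velocity is 0).
Q = Σ qᵢ = 14.96 m³/s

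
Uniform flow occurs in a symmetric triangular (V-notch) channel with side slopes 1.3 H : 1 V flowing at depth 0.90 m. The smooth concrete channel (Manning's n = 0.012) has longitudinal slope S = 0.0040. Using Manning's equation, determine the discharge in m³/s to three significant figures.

A = z·y² = 1.3×0.90² = 1.053 m²
P = 2y√(1+z²) = 2×0.90×√(1+1.3²) = 2.952 m
R = A/P = 1.053/2.952 = 0.3567 m
Q = (1/n)·A·R^(2/3)·S^(1/2) = (1/0.012) × 1.053 × 0.3567^(2/3) × 0.0040^(1/2) = 2.791 m³/s

2.79 m³/s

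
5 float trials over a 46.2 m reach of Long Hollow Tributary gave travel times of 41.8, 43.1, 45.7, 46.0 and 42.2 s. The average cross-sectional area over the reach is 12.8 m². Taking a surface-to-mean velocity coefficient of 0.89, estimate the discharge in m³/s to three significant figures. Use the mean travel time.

t̄ = (41.8 + 43.1 + 45.7 + 46.0 + 42.2) / 5 = 43.76 s
v_surface = L / t̄ = 46.2 / 43.76 = 1.056 m/s
v_mean = 0.89 × 1.056 = 0.9396 m/s
Q = A × v_mean = 12.8 × 0.9396 = 12.03 m³/s

12.0 m³/s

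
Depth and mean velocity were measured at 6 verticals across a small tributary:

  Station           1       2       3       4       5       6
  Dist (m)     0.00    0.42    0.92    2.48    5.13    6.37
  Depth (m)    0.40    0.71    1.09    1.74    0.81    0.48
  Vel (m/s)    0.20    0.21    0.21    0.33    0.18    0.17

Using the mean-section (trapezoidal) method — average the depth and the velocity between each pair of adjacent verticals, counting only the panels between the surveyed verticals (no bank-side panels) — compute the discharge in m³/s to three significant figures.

Panel 1-2: Δb = 0.42 m, d̄ = (0.40+0.71)/2 = 0.555, v̄ = (0.20+0.21)/2 = 0.205 → q = 0.42×0.555×0.205 = 0.04779 m³/s
Panel 2-3: Δb = 0.5 m, d̄ = (0.71+1.09)/2 = 0.9, v̄ = (0.21+0.21)/2 = 0.21 → q = 0.5×0.9×0.21 = 0.09450 m³/s
Panel 3-4: Δb = 1.56 m, d̄ = (1.09+1.74)/2 = 1.415, v̄ = (0.21+0.33)/2 = 0.27 → q = 1.56×1.415×0.27 = 0.5960 m³/s
Panel 4-5: Δb = 2.65 m, d̄ = (1.74+0.81)/2 = 1.275, v̄ = (0.33+0.18)/2 = 0.255 → q = 2.65×1.275×0.255 = 0.8616 m³/s
Panel 5-6: Δb = 1.24 m, d̄ = (0.81+0.48)/2 = 0.645, v̄ = (0.18+0.17)/2 = 0.175 → q = 1.24×0.645×0.175 = 0.1400 m³/s
Q = Σ q = 1.740 m³/s

1.74 m³/s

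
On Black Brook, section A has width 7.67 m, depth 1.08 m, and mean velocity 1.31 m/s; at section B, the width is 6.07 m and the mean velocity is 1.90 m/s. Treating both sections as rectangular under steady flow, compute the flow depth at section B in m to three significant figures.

Q = A₁V₁ = (7.67×1.08) × 1.31 = 10.85 m³/s
d₂ = Q/(b₂ V₂) = 10.85/(6.07×1.90) = 0.9409 m

0.941 m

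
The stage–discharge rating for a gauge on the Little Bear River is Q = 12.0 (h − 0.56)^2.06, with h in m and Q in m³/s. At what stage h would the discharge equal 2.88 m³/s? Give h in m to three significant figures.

h − h₀ = (Q/C)^(1/b) = (2.88/12.0)^(1/2.06) = 0.5002 m
h = 0.56 + 0.5002 = 1.060 m

1.06 m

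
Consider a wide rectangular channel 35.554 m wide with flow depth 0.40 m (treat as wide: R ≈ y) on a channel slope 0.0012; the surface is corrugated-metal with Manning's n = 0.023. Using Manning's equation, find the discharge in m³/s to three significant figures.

A = b·y = 35.554 × 0.40 = 14.22 m²
Wide channel: R ≈ y = 0.40 m
Q = (1/n)·A·R^(2/3)·S^(1/2) = (1/0.023) × 14.22 × 0.4000^(2/3) × 0.0012^(1/2) = 11.63 m³/s

11.6 m³/s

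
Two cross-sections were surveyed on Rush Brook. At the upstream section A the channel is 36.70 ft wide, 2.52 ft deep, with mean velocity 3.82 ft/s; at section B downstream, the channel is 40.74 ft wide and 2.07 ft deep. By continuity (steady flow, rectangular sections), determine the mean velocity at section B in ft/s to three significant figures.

Q = A₁V₁ = (36.70×2.52) × 3.82 = 353.3 ft³/s
A₂ = 40.74 × 2.07 = 84.33 ft²
V₂ = Q/A₂ = 353.3/84.33 = 4.189 ft/s

4.19 ft/s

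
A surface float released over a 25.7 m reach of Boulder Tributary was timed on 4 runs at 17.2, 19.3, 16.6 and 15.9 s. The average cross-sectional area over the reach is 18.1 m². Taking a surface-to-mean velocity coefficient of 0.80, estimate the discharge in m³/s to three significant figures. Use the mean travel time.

21.6 m³/s

t̄ = (17.2 + 19.3 + 16.6 + 15.9) / 4 = 17.25 s
v_surface = L / t̄ = 25.7 / 17.25 = 1.490 m/s
v_mean = 0.80 × 1.490 = 1.192 m/s
Q = A × v_mean = 18.1 × 1.192 = 21.57 m³/s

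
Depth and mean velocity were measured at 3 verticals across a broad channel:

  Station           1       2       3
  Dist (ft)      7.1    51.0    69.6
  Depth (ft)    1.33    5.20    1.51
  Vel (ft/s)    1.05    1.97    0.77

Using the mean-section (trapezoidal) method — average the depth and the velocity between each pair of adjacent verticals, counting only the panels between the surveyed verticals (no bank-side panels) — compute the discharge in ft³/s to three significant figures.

Panel 1-2: Δb = 43.9 ft, d̄ = (1.33+5.20)/2 = 3.265, v̄ = (1.05+1.97)/2 = 1.51 → q = 43.9×3.265×1.51 = 216.4 ft³/s
Panel 2-3: Δb = 18.6 ft, d̄ = (5.20+1.51)/2 = 3.355, v̄ = (1.97+0.77)/2 = 1.37 → q = 18.6×3.355×1.37 = 85.49 ft³/s
Q = Σ q = 301.9 ft³/s

302 ft³/s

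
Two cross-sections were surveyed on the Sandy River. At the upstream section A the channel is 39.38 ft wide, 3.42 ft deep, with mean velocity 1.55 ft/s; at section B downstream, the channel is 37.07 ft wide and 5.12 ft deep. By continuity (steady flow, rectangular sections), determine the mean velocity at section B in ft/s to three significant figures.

Q = A₁V₁ = (39.38×3.42) × 1.55 = 208.8 ft³/s
A₂ = 37.07 × 5.12 = 189.8 ft²
V₂ = Q/A₂ = 208.8/189.8 = 1.100 ft/s

1.10 ft/s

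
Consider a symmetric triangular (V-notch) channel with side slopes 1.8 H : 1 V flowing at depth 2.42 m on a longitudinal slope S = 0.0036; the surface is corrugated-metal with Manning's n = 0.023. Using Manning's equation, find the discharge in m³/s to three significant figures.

28.5 m³/s

A = z·y² = 1.8×2.42² = 10.54 m²
P = 2y√(1+z²) = 2×2.42×√(1+1.8²) = 9.966 m
R = A/P = 10.54/9.966 = 1.058 m
Q = (1/n)·A·R^(2/3)·S^(1/2) = (1/0.023) × 10.54 × 1.058^(2/3) × 0.0036^(1/2) = 28.55 m³/s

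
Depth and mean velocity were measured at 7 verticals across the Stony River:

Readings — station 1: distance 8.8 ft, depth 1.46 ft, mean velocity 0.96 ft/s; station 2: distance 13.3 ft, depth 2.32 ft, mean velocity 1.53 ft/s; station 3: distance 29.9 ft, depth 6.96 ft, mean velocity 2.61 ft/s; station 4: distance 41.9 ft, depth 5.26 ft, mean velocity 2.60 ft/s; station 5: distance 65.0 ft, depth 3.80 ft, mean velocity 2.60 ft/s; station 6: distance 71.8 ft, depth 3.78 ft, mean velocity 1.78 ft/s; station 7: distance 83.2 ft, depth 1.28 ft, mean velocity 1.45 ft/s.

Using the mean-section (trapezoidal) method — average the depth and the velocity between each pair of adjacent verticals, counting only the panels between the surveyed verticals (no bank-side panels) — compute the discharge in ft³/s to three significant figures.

Panel 1-2: Δb = 4.5 ft, d̄ = (1.46+2.32)/2 = 1.89, v̄ = (0.96+1.53)/2 = 1.245 → q = 4.5×1.89×1.245 = 10.59 ft³/s
Panel 2-3: Δb = 16.6 ft, d̄ = (2.32+6.96)/2 = 4.64, v̄ = (1.53+2.61)/2 = 2.07 → q = 16.6×4.64×2.07 = 159.4 ft³/s
Panel 3-4: Δb = 12 ft, d̄ = (6.96+5.26)/2 = 6.11, v̄ = (2.61+2.60)/2 = 2.605 → q = 12×6.11×2.605 = 191.0 ft³/s
Panel 4-5: Δb = 23.1 ft, d̄ = (5.26+3.80)/2 = 4.53, v̄ = (2.60+2.60)/2 = 2.6 → q = 23.1×4.53×2.6 = 272.1 ft³/s
Panel 5-6: Δb = 6.8 ft, d̄ = (3.80+3.78)/2 = 3.79, v̄ = (2.60+1.78)/2 = 2.19 → q = 6.8×3.79×2.19 = 56.44 ft³/s
Panel 6-7: Δb = 11.4 ft, d̄ = (3.78+1.28)/2 = 2.53, v̄ = (1.78+1.45)/2 = 1.615 → q = 11.4×2.53×1.615 = 46.58 ft³/s
Q = Σ q = 736.1 ft³/s

736 ft³/s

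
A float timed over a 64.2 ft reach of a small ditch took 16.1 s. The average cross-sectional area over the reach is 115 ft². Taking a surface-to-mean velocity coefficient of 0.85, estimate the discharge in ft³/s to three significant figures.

390 ft³/s

v_surface = L / t̄ = 64.2 / 16.1 = 3.988 ft/s
v_mean = 0.85 × 3.988 = 3.389 ft/s
Q = A × v_mean = 115 × 3.389 = 389.8 ft³/s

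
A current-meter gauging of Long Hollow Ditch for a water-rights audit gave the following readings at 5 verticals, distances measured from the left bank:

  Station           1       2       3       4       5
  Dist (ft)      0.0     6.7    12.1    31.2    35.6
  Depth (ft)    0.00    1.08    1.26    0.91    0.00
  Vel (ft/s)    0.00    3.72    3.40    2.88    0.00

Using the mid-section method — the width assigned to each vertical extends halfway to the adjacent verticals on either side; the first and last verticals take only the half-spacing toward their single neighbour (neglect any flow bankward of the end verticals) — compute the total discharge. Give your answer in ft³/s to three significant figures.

w_2 = (12.1 − 0.0)/2 = 6.05 ft; q_2 = 3.72 × 1.08 × 6.05 = 24.31 ft³/s
w_3 = (31.2 − 6.7)/2 = 12.25 ft; q_3 = 3.40 × 1.26 × 12.25 = 52.48 ft³/s
w_4 = (35.6 − 12.1)/2 = 11.75 ft; q_4 = 2.88 × 0.91 × 11.75 = 30.79 ft³/s
Stations 1, 5 contribute zero (depth or velocity is 0).
Q = Σ qᵢ = 107.6 ft³/s

108 ft³/s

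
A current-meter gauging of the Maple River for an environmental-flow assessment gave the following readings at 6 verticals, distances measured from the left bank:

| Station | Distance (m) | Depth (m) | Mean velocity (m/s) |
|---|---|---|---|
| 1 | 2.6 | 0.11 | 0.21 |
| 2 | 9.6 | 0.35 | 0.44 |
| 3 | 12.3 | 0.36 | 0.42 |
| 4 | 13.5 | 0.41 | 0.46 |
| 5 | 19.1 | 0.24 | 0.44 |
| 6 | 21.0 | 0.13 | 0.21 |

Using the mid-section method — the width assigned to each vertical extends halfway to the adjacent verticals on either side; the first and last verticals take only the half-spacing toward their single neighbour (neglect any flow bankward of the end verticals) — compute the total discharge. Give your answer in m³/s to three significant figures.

w_1 = (9.6 − 2.6)/2 = 3.5 m; q_1 = 0.21 × 0.11 × 3.5 = 0.08085 m³/s
w_2 = (12.3 − 2.6)/2 = 4.85 m; q_2 = 0.44 × 0.35 × 4.85 = 0.7469 m³/s
w_3 = (13.5 − 9.6)/2 = 1.95 m; q_3 = 0.42 × 0.36 × 1.95 = 0.2948 m³/s
w_4 = (19.1 − 12.3)/2 = 3.4 m; q_4 = 0.46 × 0.41 × 3.4 = 0.6412 m³/s
w_5 = (21.0 − 13.5)/2 = 3.75 m; q_5 = 0.44 × 0.24 × 3.75 = 0.3960 m³/s
w_6 = (21.0 − 19.1)/2 = 0.95 m; q_6 = 0.21 × 0.13 × 0.95 = 0.02594 m³/s
Q = Σ qᵢ = 2.186 m³/s

2.19 m³/s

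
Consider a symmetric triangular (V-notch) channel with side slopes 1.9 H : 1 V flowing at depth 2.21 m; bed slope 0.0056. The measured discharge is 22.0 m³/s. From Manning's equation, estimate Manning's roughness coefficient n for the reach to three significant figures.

0.0311

A = z·y² = 1.9×2.21² = 9.280 m²
P = 2y√(1+z²) = 2×2.21×√(1+1.9²) = 9.490 m
R = A/P = 9.280/9.490 = 0.9778 m
n = (1/Q)·A·R^(2/3)·S^(1/2) = (1/22.0) × 9.280 × 0.9852 × 0.07483 = 0.03110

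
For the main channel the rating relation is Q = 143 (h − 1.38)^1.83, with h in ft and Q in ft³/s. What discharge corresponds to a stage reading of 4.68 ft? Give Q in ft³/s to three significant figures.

Q = 143 × (4.68 − 1.38)^1.83 = 143 × 3.3^1.83 = 1271 ft³/s

1270 ft³/s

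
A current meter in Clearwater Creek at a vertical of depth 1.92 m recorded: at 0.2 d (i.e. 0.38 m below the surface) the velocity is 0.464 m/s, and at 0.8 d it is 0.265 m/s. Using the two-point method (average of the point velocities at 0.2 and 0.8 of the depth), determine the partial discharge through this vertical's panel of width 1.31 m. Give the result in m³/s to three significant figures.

v̄ = (0.464 + 0.265) / 2 = 0.3645 m/s
q = v̄ × d × w = 0.3645 × 1.92 × 1.31 = 0.9168 m³/s

0.917 m³/s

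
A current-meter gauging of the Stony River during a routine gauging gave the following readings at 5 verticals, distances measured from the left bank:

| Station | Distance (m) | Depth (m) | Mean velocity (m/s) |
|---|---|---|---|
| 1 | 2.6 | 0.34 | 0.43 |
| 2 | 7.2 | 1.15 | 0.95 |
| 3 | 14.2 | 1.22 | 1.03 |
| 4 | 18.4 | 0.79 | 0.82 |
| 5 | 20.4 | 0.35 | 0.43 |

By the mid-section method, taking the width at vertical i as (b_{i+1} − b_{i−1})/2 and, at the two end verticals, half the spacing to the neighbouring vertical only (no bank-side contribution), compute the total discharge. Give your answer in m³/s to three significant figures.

w_1 = (7.2 − 2.6)/2 = 2.3 m; q_1 = 0.43 × 0.34 × 2.3 = 0.3363 m³/s
w_2 = (14.2 − 2.6)/2 = 5.8 m; q_2 = 0.95 × 1.15 × 5.8 = 6.337 m³/s
w_3 = (18.4 − 7.2)/2 = 5.6 m; q_3 = 1.03 × 1.22 × 5.6 = 7.037 m³/s
w_4 = (20.4 − 14.2)/2 = 3.1 m; q_4 = 0.82 × 0.79 × 3.1 = 2.008 m³/s
w_5 = (20.4 − 18.4)/2 = 1 m; q_5 = 0.43 × 0.35 × 1 = 0.1505 m³/s
Q = Σ qᵢ = 15.87 m³/s

15.9 m³/s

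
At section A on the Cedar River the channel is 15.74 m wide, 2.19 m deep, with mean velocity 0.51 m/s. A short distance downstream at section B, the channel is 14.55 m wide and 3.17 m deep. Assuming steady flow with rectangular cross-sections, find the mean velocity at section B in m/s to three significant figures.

0.381 m/s

Q = A₁V₁ = (15.74×2.19) × 0.51 = 17.58 m³/s
A₂ = 14.55 × 3.17 = 46.12 m²
V₂ = Q/A₂ = 17.58/46.12 = 0.3812 m/s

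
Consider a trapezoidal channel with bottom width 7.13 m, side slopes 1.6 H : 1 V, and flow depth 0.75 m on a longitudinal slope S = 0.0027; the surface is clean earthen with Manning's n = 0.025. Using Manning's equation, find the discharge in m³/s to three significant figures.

9.51 m³/s

A = (b + z·y)·y = (7.13 + 1.6×0.75)×0.75 = 6.248 m²
P = b + 2y√(1+z²) = 7.13 + 2×0.75×√(1+1.6²) = 9.960 m
R = A/P = 6.248/9.960 = 0.6272 m
Q = (1/n)·A·R^(2/3)·S^(1/2) = (1/0.025) × 6.248 × 0.6272^(2/3) × 0.0027^(1/2) = 9.515 m³/s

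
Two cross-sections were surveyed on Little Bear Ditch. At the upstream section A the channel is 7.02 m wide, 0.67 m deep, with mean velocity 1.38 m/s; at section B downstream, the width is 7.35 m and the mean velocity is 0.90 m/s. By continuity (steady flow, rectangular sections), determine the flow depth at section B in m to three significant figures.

0.981 m

Q = A₁V₁ = (7.02×0.67) × 1.38 = 6.491 m³/s
d₂ = Q/(b₂ V₂) = 6.491/(7.35×0.90) = 0.9812 m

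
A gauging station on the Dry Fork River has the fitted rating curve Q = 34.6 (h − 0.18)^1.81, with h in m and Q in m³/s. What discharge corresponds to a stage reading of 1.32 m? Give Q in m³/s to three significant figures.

Q = 34.6 × (1.32 − 0.18)^1.81 = 34.6 × 1.14^1.81 = 43.86 m³/s

43.9 m³/s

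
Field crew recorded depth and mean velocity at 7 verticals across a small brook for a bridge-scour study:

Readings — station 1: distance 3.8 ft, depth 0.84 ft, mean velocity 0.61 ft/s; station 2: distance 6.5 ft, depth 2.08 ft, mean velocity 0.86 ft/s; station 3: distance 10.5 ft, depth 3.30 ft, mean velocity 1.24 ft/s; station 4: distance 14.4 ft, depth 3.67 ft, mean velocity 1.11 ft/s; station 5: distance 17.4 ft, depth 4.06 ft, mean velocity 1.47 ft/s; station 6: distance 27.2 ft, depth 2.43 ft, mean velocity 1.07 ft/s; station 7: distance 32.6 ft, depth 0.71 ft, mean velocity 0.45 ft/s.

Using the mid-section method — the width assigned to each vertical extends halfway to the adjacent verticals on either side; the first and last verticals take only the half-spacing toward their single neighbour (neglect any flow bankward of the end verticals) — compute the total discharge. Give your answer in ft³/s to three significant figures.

95.7 ft³/s

w_1 = (6.5 − 3.8)/2 = 1.35 ft; q_1 = 0.61 × 0.84 × 1.35 = 0.6917 ft³/s
w_2 = (10.5 − 3.8)/2 = 3.35 ft; q_2 = 0.86 × 2.08 × 3.35 = 5.992 ft³/s
w_3 = (14.4 − 6.5)/2 = 3.95 ft; q_3 = 1.24 × 3.30 × 3.95 = 16.16 ft³/s
w_4 = (17.4 − 10.5)/2 = 3.45 ft; q_4 = 1.11 × 3.67 × 3.45 = 14.05 ft³/s
w_5 = (27.2 − 14.4)/2 = 6.4 ft; q_5 = 1.47 × 4.06 × 6.4 = 38.20 ft³/s
w_6 = (32.6 − 17.4)/2 = 7.6 ft; q_6 = 1.07 × 2.43 × 7.6 = 19.76 ft³/s
w_7 = (32.6 − 27.2)/2 = 2.7 ft; q_7 = 0.45 × 0.71 × 2.7 = 0.8627 ft³/s
Q = Σ qᵢ = 95.72 ft³/s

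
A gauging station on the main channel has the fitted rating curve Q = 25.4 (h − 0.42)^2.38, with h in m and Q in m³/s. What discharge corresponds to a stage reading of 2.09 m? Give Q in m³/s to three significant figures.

Q = 25.4 × (2.09 − 0.42)^2.38 = 25.4 × 1.67^2.38 = 86.08 m³/s

86.1 m³/s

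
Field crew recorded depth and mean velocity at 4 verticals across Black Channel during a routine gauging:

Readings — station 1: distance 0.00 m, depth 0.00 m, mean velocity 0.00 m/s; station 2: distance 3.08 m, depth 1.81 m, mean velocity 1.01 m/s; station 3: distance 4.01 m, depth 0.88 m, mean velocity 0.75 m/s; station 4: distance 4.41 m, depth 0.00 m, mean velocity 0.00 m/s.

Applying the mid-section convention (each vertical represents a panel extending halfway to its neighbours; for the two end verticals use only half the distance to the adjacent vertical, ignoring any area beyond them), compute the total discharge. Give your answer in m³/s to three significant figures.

4.10 m³/s

w_2 = (4.01 − 0.00)/2 = 2.005 m; q_2 = 1.01 × 1.81 × 2.005 = 3.665 m³/s
w_3 = (4.41 − 3.08)/2 = 0.665 m; q_3 = 0.75 × 0.88 × 0.665 = 0.4389 m³/s
Stations 1, 4 contribute zero (depth or velocity is 0).
Q = Σ qᵢ = 4.104 m³/s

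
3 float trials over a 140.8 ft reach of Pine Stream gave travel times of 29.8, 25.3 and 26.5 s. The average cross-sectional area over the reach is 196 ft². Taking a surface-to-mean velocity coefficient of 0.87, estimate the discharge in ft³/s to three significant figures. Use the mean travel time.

883 ft³/s

t̄ = (29.8 + 25.3 + 26.5) / 3 = 27.2 s
v_surface = L / t̄ = 140.8 / 27.2 = 5.176 ft/s
v_mean = 0.87 × 5.176 = 4.504 ft/s
Q = A × v_mean = 196 × 4.504 = 882.7 ft³/s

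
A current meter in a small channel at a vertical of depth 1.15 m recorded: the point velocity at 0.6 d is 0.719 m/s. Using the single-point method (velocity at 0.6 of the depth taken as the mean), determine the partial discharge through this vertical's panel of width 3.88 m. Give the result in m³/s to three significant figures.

3.21 m³/s

v̄ = v₀.₆ = 0.719 m/s
q = v̄ × d × w = 0.7190 × 1.15 × 3.88 = 3.208 m³/s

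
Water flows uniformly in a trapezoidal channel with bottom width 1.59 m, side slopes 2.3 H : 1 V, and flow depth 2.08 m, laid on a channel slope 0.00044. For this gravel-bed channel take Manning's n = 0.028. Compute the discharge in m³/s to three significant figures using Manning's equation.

10.6 m³/s

A = (b + z·y)·y = (1.59 + 2.3×2.08)×2.08 = 13.26 m²
P = b + 2y√(1+z²) = 1.59 + 2×2.08×√(1+2.3²) = 12.02 m
R = A/P = 13.26/12.02 = 1.103 m
Q = (1/n)·A·R^(2/3)·S^(1/2) = (1/0.028) × 13.26 × 1.103^(2/3) × 0.00044^(1/2) = 10.60 m³/s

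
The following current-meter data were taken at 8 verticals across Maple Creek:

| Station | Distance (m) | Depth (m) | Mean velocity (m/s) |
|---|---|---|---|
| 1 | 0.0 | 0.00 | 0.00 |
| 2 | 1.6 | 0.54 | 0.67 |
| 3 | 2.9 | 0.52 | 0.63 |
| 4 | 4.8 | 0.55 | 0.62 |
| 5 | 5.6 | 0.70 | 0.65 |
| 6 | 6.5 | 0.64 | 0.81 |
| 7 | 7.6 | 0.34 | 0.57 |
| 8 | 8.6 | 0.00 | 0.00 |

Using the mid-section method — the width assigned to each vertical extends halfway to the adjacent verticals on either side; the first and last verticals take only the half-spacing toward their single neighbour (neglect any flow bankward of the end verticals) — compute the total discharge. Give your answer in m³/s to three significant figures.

2.62 m³/s

w_2 = (2.9 − 0.0)/2 = 1.45 m; q_2 = 0.67 × 0.54 × 1.45 = 0.5246 m³/s
w_3 = (4.8 − 1.6)/2 = 1.6 m; q_3 = 0.63 × 0.52 × 1.6 = 0.5242 m³/s
w_4 = (5.6 − 2.9)/2 = 1.35 m; q_4 = 0.62 × 0.55 × 1.35 = 0.4604 m³/s
w_5 = (6.5 − 4.8)/2 = 0.85 m; q_5 = 0.65 × 0.70 × 0.85 = 0.3868 m³/s
w_6 = (7.6 − 5.6)/2 = 1 m; q_6 = 0.81 × 0.64 × 1 = 0.5184 m³/s
w_7 = (8.6 − 6.5)/2 = 1.05 m; q_7 = 0.57 × 0.34 × 1.05 = 0.2035 m³/s
Stations 1, 8 contribute zero (depth or velocity is 0).
Q = Σ qᵢ = 2.618 m³/s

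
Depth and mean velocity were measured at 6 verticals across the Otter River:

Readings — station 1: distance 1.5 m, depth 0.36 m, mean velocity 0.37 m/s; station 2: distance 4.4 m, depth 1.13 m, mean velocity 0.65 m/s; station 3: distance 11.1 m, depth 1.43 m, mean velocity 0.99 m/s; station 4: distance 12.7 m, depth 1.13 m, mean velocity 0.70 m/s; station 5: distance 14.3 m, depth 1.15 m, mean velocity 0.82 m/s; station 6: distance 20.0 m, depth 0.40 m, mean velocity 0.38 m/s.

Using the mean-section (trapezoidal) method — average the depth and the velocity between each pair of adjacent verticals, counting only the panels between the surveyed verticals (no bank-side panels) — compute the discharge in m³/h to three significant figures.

Panel 1-2: Δb = 2.9 m, d̄ = (0.36+1.13)/2 = 0.745, v̄ = (0.37+0.65)/2 = 0.51 → q = 2.9×0.745×0.51 = 1.102 m³/s
Panel 2-3: Δb = 6.7 m, d̄ = (1.13+1.43)/2 = 1.28, v̄ = (0.65+0.99)/2 = 0.82 → q = 6.7×1.28×0.82 = 7.032 m³/s
Panel 3-4: Δb = 1.6 m, d̄ = (1.43+1.13)/2 = 1.28, v̄ = (0.99+0.70)/2 = 0.845 → q = 1.6×1.28×0.845 = 1.731 m³/s
Panel 4-5: Δb = 1.6 m, d̄ = (1.13+1.15)/2 = 1.14, v̄ = (0.70+0.82)/2 = 0.76 → q = 1.6×1.14×0.76 = 1.386 m³/s
Panel 5-6: Δb = 5.7 m, d̄ = (1.15+0.40)/2 = 0.775, v̄ = (0.82+0.38)/2 = 0.6 → q = 5.7×0.775×0.6 = 2.651 m³/s
Q = Σ q = 13.90 m³/s
= 13.90 × 3600 = 50050 m³/h

50000 m³/h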